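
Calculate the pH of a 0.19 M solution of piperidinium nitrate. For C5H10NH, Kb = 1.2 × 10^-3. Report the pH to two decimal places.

C5H10NH2+ is the conjugate acid of the weak base C5H10NH.
Ka = Kw/Kb = 1.0×10^-14 / 1.2 × 10^-3 = 8.33 × 10^-12
Ka = [H+]²/(0.19 − [H+]) = 8.33 × 10^-12
Neglecting [H+] in the denominator: [H+] = √(8.33 × 10^-12 × 0.19) = 1.26 × 10^-6 M
pH = −log(1.26 × 10^-6) = 5.90

pH = 5.90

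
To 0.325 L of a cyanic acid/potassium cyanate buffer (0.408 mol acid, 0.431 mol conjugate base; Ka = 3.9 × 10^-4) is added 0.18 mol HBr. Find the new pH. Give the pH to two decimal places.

pH = 3.04

After neutralization: n(HOCN) = 0.588 mol, n(OCN-) = 0.251 mol.
pKa = −log(3.9 × 10^-4) = 3.409
pH = pKa + log(n_OCN-/n_HOCN) = 3.409 + log(0.251/0.588) = 3.409 + (-0.370)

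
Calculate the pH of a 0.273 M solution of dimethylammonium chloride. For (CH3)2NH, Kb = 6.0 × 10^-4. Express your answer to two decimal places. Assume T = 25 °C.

(CH3)2NH2+ is the conjugate acid of the weak base (CH3)2NH.
Ka = Kw/Kb = 1.0×10^-14 / 6.0 × 10^-4 = 1.67 × 10^-11
From the ICE table, Ka = [H+]²/(0.273 − [H+]) = 1.67 × 10^-11.
Neglecting [H+] in the denominator: [H+] = √(1.67 × 10^-11 × 0.273) = 2.14 × 10^-6 M
pH = −log[H+] = −log(2.14 × 10^-6) = 5.67

pH = 5.67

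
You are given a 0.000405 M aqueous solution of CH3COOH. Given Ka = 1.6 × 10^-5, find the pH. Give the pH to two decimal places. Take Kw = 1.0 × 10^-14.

pH = 4.14

CH3COOH ⇌ CH3COO- + H+
Let x = [H+] at equilibrium. Ka = x²/(0.000405 − x).
The 5% rule fails; solving x² + Ka·x − Ka·C₀ = 0 exactly:
x = (−Ka + √(Ka² + 4·Ka·C₀))/2 = 7.29 × 10^-5 M
pH = −log[H+] = −log(7.29 × 10^-5) = 4.14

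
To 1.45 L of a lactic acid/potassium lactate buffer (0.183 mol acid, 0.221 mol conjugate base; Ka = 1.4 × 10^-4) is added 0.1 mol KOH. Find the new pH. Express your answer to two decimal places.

pH = 4.44

OH- converts CH3CH(OH)COOH to CH3CH(OH)COO-: CH3CH(OH)COOH → 0.083 mol, CH3CH(OH)COO- → 0.321 mol.
pKa = −log(1.4 × 10^-4) = 3.854
pH = pKa + log([A⁻]/[HA]) = 3.854 + log(0.321/0.083) = 3.854 +0.587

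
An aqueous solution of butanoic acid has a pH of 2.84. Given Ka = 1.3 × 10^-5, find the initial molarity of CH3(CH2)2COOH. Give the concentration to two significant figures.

C₀ = 1.6 × 10^-1 M

[H+] = 10^(-2.84) = 1.45 × 10^-3 M = x
Ka = x²/(C₀ − x) ⇒ C₀ = x + x²/Ka
C₀ = 1.45 × 10^-3 + (1.45 × 10^-3)²/(1.3 × 10^-5) = 1.63 × 10^-1 M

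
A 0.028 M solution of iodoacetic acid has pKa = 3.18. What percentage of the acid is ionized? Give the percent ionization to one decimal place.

ICH2COOH ⇌ ICH2COO- + H+; let x = [H+] at equilibrium.
Ka = 10^(−3.18) = 6.61 × 10^-4
Ka = x²/(C₀ − x); solving the quadratic gives x = 3.98 × 10^-3 M.
Fraction ionized = 3.98 × 10^-3 / 0.028 = 0.1421 → 14.2%

14.2%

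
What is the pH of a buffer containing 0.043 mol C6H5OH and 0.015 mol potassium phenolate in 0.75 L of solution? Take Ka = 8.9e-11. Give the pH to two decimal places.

pH = 9.59

pKa = −log(8.9 × 10^-11) = 10.051
pH = pKa + log([A⁻]/[HA]) = 10.051 + log(0.015/0.043)
pH = 10.051 + (-0.457) = 9.59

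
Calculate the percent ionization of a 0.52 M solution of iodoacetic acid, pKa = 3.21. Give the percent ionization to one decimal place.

ICH2COOH ⇌ ICH2COO- + H+; let x = [H+] at equilibrium.
Ka = 10^(−3.21) = 6.17 × 10^-4
x ≈ √(Ka·C₀) = √(6.17 × 10^-4 × 0.52) = 1.79 × 10^-2 M
Fraction ionized = 1.79 × 10^-2 / 0.52 = 0.0344 → 3.4%

3.4%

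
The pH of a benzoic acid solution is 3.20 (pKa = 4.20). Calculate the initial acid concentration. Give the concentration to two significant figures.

[H+] = 10^(-3.20) = 6.31 × 10^-4 M = x
Ka = 10^(−4.20) = 6.31 × 10^-5
Ka = x²/(C₀ − x) ⇒ C₀ = x + x²/Ka
C₀ = 6.31 × 10^-4 + (6.31 × 10^-4)²/(6.31 × 10^-5) = 6.94 × 10^-3 M

C₀ = 6.9 × 10^-3 M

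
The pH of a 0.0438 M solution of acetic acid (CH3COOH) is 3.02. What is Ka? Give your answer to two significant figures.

[H+] = 10^(-3.02) = 9.55 × 10^-4 M
At equilibrium [HA] = 0.0438 − 9.55 × 10^-4 = 4.28 × 10^-2 M
Ka = [H+][A-]/[HA] = (9.55 × 10^-4)² / 4.28 × 10^-2 = 2.1 × 10^-5

Ka = 2.1 × 10^-5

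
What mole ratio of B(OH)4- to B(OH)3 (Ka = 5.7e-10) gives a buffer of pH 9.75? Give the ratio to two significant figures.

ratio = 3.2

pKa = -log(5.7 × 10^-10) = 9.244
pH = pKa + log(r) ⇒ log(r) = 9.75 − 9.244 = +0.506
r = [B(OH)4-]/[B(OH)3] = 10^(+0.506) = 3.21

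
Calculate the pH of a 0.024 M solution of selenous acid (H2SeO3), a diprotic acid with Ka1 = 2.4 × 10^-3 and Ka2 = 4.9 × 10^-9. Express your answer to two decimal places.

pH = 2.19

Ka1 ≫ Ka2, so treat the first dissociation as the only significant source of H+.
Ka1 = x²/(0.024 − x) = 2.4 × 10^-3
Solving the quadratic: x = (−Ka1 + √(Ka1² + 4·Ka1·C₀))/2 = 6.48 × 10^-3 M
pH = −log(6.48 × 10^-3) = 2.19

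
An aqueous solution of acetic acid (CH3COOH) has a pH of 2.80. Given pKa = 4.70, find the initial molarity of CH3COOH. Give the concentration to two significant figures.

C₀ = 1.3 × 10^-1 M

[H+] = 10^(-2.80) = 1.58 × 10^-3 M = x
Ka = 10^(−4.70) = 2.00 × 10^-5
Ka = x²/(C₀ − x) ⇒ C₀ = x + x²/Ka
C₀ = 1.58 × 10^-3 + (1.58 × 10^-3)²/(2.00 × 10^-5) = 1.26 × 10^-1 M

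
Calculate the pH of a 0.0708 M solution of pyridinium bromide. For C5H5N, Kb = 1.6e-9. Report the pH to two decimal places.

C5H5NH+ is the conjugate acid of the weak base C5H5N.
Ka = Kw/Kb = 1.0×10^-14 / 1.6 × 10^-9 = 6.25 × 10^-6
Ka = x²/(0.0708 − x) = 6.25 × 10^-6
Assume x ≪ 0.0708: x ≈ √(6.25 × 10^-6 × 0.0708) = 6.65 × 10^-4 M
pH = −log(6.65 × 10^-4) = 3.18

pH = 3.18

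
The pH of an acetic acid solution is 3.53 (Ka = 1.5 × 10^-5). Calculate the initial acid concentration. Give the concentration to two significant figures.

[H+] = 10^(-3.53) = 2.95 × 10^-4 M = x
Ka = x²/(C₀ − x) ⇒ C₀ = x + x²/Ka
C₀ = 2.95 × 10^-4 + (2.95 × 10^-4)²/(1.5 × 10^-5) = 6.10 × 10^-3 M

C₀ = 6.1 × 10^-3 M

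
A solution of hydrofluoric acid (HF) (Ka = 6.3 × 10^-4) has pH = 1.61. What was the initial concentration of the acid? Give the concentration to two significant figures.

C₀ = 9.8 × 10^-1 M

[H+] = 10^(-1.61) = 2.45 × 10^-2 M = x
Ka = x²/(C₀ − x) ⇒ C₀ = x + x²/Ka
C₀ = 2.45 × 10^-2 + (2.45 × 10^-2)²/(6.3 × 10^-4) = 9.77 × 10^-1 M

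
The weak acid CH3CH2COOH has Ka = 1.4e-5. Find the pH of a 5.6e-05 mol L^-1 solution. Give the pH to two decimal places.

pH = 4.66

CH3CH2COOH ⇌ CH3CH2COO- + H+
From the ICE table, Ka = [H+]²/(5.6e-05 − [H+]) = 1.4 × 10^-5.
[H+] is not negligible relative to C₀; solve [H+]² + 1.4e-05·[H+] − 7.84e-10 = 0.
[H+] = (−Ka + √(Ka² + 4·Ka·C₀))/2 = 2.19 × 10^-5 M
pH = −log(2.19 × 10^-5) = 4.66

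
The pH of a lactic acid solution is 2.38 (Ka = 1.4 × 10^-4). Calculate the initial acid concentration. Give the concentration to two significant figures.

C₀ = 1.3 × 10^-1 M

[H+] = 10^(-2.38) = 4.17 × 10^-3 M = x
Ka = x²/(C₀ − x) ⇒ C₀ = x + x²/Ka
C₀ = 4.17 × 10^-3 + (4.17 × 10^-3)²/(1.4 × 10^-4) = 1.28 × 10^-1 M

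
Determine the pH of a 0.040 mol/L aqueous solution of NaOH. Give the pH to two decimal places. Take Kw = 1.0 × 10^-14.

NaOH is a strong base; [OH-] = 0.04 M.
pOH = -log(0.04) = 1.40
pH = 14.00 - 1.40 = 12.60

pH = 12.60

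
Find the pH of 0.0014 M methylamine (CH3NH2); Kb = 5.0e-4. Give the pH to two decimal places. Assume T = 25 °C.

CH3NH2 + H2O ⇌ CH3NH3+ + OH-
Kb = [OH-]²/(0.0014 − [OH-]) = 5.0 × 10^-4
The 5% rule fails; solving [OH-]² + Kb·[OH-] − Kb·C₀ = 0 exactly:
[OH-] = [−0.0005 + √(0.0005² + 2.8e-06)]/2 = 6.23 × 10^-4 M
pOH = −log(6.23 × 10^-4) = 3.21; pH = 14.00 − 3.21 = 10.79

pH = 10.79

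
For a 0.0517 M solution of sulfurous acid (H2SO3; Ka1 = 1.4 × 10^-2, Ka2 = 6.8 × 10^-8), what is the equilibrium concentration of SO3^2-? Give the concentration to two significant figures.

6.8 × 10^-8 M

First ionization gives [H+] ≈ [HSO3-] = 2.08 × 10^-2 M.
Second step: Ka2 = [H+][SO3^2-]/[HSO3-] ≈ [SO3^2-] (since [H+] ≈ [HSO3-]).
So [SO3^2-] ≈ Ka2.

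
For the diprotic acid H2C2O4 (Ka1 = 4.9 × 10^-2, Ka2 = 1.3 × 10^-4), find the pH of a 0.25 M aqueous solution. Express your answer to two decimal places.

pH = 1.05

Ka1 ≫ Ka2, so treat the first dissociation as the only significant source of H+.
Ka1 = x²/(0.25 − x) = 4.9 × 10^-2
Solving the quadratic: x = (−Ka1 + √(Ka1² + 4·Ka1·C₀))/2 = 8.89 × 10^-2 M
pH = −log(8.89 × 10^-2) = 1.05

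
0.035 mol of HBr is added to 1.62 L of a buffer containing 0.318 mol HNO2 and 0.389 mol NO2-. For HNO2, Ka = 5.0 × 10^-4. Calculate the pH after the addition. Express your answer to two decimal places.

pH = 3.30

After neutralization: n(HNO2) = 0.353 mol, n(NO2-) = 0.354 mol.
pKa = −log(5.0 × 10^-4) = 3.301
pH = pKa + log(n_NO2-/n_HNO2) = 3.301 + log(0.354/0.353) = 3.301 + (+0.001)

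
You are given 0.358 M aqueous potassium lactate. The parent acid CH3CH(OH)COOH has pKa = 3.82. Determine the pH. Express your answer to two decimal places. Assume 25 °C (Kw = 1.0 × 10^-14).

pH = 8.69

CH3CH(OH)COO- is the conjugate base of the weak acid CH3CH(OH)COOH.
Ka = 10^(−3.82) = 1.51 × 10^-4
Kb = Kw/Ka = 1.0×10^-14 / 1.51 × 10^-4 = 6.62 × 10^-11
Kb = x²/(0.358 − x) = 6.62 × 10^-11
Neglecting x in the denominator: x = √(6.62 × 10^-11 × 0.358) = 4.87 × 10^-6 M
(x/C₀ = 0.0014% < 5%, so the approximation holds.)
pOH = −log(4.87 × 10^-6) = 5.31; pH = 14.00 − 5.31 = 8.69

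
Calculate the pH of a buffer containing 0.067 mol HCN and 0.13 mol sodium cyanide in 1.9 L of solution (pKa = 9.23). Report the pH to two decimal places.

pH = 9.52

Using pH = pKa + log([base]/[acid]) with [base]/[acid] = 0.13/0.067:
pH = 9.23 + (+0.288) = 9.52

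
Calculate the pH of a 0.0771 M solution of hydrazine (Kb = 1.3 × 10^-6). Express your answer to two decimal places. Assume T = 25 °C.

N2H4 + H2O ⇌ N2H5+ + OH-
From the ICE table, Kb = [OH-]²/(0.0771 − [OH-]) = 1.3 × 10^-6.
Neglecting [OH-] in the denominator: [OH-] = √(1.3 × 10^-6 × 0.0771) = 3.17 × 10^-4 M
pOH = 3.50, so pH = 14.00 − pOH = 10.50

pH = 10.50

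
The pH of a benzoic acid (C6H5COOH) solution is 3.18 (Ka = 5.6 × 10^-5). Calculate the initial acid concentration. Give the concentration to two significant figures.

C₀ = 8.5 × 10^-3 M

[H+] = 10^(-3.18) = 6.61 × 10^-4 M = x
Ka = x²/(C₀ − x) ⇒ C₀ = x + x²/Ka
C₀ = 6.61 × 10^-4 + (6.61 × 10^-4)²/(5.6 × 10^-5) = 8.46 × 10^-3 M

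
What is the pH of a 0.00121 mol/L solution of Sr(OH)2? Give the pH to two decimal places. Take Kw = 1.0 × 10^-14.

Sr(OH)2 is a strong base (each formula unit releases 2 OH-); [OH-] = 0.00242 M.
pOH = -log(0.00242) = 2.62
pH = 14.00 - 2.62 = 11.38

pH = 11.38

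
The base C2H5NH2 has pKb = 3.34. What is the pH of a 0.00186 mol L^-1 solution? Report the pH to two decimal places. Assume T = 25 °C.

pH = 10.86

C2H5NH2 + H2O ⇌ C2H5NH3+ + OH-
Kb = 10^(−3.34) = 4.57 × 10^-4
Kb = [OH-]²/(0.00186 − [OH-]) = 4.57 × 10^-4
The 5% rule fails; solving [OH-]² + Kb·[OH-] − Kb·C₀ = 0 exactly:
[OH-] = (−Kb + √(Kb² + 4·Kb·C₀))/2 = 7.21 × 10^-4 M
pOH = −log(7.21 × 10^-4) = 3.14; pH = 14.00 − 3.14 = 10.86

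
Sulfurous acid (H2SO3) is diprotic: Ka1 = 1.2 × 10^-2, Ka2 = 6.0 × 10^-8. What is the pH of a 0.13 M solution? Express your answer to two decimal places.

Since Ka1 ≫ Ka2, the first ionization dominates [H+].
Ka1 = x²/(0.13 − x) = 1.2 × 10^-2
Solving the quadratic: x = (−Ka1 + √(Ka1² + 4·Ka1·C₀))/2 = 3.39 × 10^-2 M
pH = −log(3.39 × 10^-2) = 1.47

pH = 1.47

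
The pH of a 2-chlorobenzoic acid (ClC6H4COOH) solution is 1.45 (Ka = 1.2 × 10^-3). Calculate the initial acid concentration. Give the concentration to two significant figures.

C₀ = 1.1 M

[H+] = 10^(-1.45) = 3.55 × 10^-2 M = x
Ka = x²/(C₀ − x) ⇒ C₀ = x + x²/Ka
C₀ = 3.55 × 10^-2 + (3.55 × 10^-2)²/(1.2 × 10^-3) = 1.09 M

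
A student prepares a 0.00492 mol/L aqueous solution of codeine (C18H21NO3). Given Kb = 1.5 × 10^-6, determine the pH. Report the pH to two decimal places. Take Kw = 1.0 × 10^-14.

pH = 9.93

C18H21NO3 + H2O ⇌ C18H22NO3+ + OH-
Kb = x²/(0.00492 − x) = 1.5 × 10^-6
Since Kb ≪ C₀, x ≈ √(Kb·C₀) = 8.59 × 10^-5 M.
(x/C₀ = 1.7% < 5%, so the approximation holds.)
pOH = −log(8.59 × 10^-5) = 4.07; pH = 14.00 − 4.07 = 9.93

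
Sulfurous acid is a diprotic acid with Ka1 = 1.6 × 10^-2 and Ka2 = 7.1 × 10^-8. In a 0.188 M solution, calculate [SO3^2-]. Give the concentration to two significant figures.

First ionization gives [H+] ≈ [HSO3-] = 4.74 × 10^-2 M.
Second step: Ka2 = [H+][SO3^2-]/[HSO3-] ≈ [SO3^2-] (since [H+] ≈ [HSO3-]).
So [SO3^2-] ≈ Ka2.

7.1 × 10^-8 M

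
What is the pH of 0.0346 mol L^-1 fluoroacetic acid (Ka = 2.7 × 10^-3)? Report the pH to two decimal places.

pH = 2.08

FCH2COOH ⇌ FCH2COO- + H+
Ka = x²/(0.0346 − x) = 2.7 × 10^-3
The 5% rule fails; solving x² + Ka·x − Ka·C₀ = 0 exactly:
x = (−Ka + √(Ka² + 4·Ka·C₀))/2 = 8.41 × 10^-3 M
pH = −log(8.41 × 10^-3) = 2.08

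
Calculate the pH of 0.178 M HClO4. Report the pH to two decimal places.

pH = 0.75

HClO4 is a strong acid and dissociates completely, so [H+] = 0.178 M.
pH = -log(0.178) = 0.75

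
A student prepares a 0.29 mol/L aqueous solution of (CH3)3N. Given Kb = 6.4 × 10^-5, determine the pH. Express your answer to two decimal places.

pH = 11.63

(CH3)3N + H2O ⇌ (CH3)3NH+ + OH-
From the ICE table, Kb = [OH-]²/(0.29 − [OH-]) = 6.4 × 10^-5.
Assume [OH-] ≪ 0.29: [OH-] ≈ √(6.4 × 10^-5 × 0.29) = 4.31 × 10^-3 M
pOH = −log(4.31 × 10^-3) = 2.37; pH = 14.00 − 2.37 = 11.63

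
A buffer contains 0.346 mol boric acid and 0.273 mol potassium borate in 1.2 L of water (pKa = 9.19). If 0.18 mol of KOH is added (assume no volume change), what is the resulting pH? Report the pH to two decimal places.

After neutralization: n(B(OH)3) = 0.166 mol, n(B(OH)4-) = 0.453 mol.
pH = pKa + log(n_B(OH)4-/n_B(OH)3) = 9.19 + log(0.453/0.166) = 9.19 + (+0.436)

pH = 9.63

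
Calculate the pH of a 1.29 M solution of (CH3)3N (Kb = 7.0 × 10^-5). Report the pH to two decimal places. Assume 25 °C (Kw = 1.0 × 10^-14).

(CH3)3N + H2O ⇌ (CH3)3NH+ + OH-
From the ICE table, Kb = [OH-]²/(1.29 − [OH-]) = 7.0 × 10^-5.
Assume [OH-] ≪ 1.29: [OH-] ≈ √(7.0 × 10^-5 × 1.29) = 9.50 × 10^-3 M
pOH = −log(9.50 × 10^-3) = 2.02; pH = 14.00 − 2.02 = 11.98

pH = 11.98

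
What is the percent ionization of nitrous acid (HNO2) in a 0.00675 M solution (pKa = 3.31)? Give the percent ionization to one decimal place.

23.6%

HNO2 ⇌ NO2- + H+; let x = [H+] at equilibrium.
Ka = 10^(−3.31) = 4.90 × 10^-4
Ka = x²/(C₀ − x); solving the quadratic gives x = 1.59 × 10^-3 M.
Fraction ionized = 1.59 × 10^-3 / 0.00675 = 0.2356 → 23.6%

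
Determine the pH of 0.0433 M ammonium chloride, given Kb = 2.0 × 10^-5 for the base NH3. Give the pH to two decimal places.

pH = 5.33

NH4+ is the conjugate acid of the weak base NH3.
Ka = Kw/Kb = 1.0×10^-14 / 2.0 × 10^-5 = 5.00 × 10^-10
From the ICE table, Ka = [H+]²/(0.0433 − [H+]) = 5.00 × 10^-10.
Assume [H+] ≪ 0.0433: [H+] ≈ √(5.00 × 10^-10 × 0.0433) = 4.65 × 10^-6 M
Check: 0.011% ionized — well under 5%, approximation valid.
pH = −log(4.65 × 10^-6) = 5.33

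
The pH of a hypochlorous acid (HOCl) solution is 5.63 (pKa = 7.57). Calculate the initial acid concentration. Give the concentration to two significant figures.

[H+] = 10^(-5.63) = 2.34 × 10^-6 M = x
Ka = 10^(−7.57) = 2.69 × 10^-8
Ka = x²/(C₀ − x) ⇒ C₀ = x + x²/Ka
C₀ = 2.34 × 10^-6 + (2.34 × 10^-6)²/(2.69 × 10^-8) = 2.06 × 10^-4 M

C₀ = 2.1 × 10^-4 M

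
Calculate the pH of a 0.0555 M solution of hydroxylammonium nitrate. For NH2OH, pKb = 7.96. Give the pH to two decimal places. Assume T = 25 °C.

pH = 3.65

NH3OH+ is the conjugate acid of the weak base NH2OH.
Kb = 10^(−7.96) = 1.10 × 10^-8
Ka = Kw/Kb = 1.0×10^-14 / 1.10 × 10^-8 = 9.09 × 10^-7
From the ICE table, Ka = [H+]²/(0.0555 − [H+]) = 9.09 × 10^-7.
Neglecting [H+] in the denominator: [H+] = √(9.09 × 10^-7 × 0.0555) = 2.25 × 10^-4 M
([H+]/C₀ = 0.4% < 5%, so the approximation holds.)
pH = −log[H+] = −log(2.25 × 10^-4) = 3.65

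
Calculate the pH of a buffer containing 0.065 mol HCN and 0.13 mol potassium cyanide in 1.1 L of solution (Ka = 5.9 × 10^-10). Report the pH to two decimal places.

pKa = −log(5.9 × 10^-10) = 9.229
pH = pKa + log([A⁻]/[HA]) = 9.229 + log(0.13/0.065)
pH = 9.229 + (+0.301) = 9.53

pH = 9.53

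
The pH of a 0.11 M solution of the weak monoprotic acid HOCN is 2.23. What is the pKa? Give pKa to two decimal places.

[H+] = 10^(-2.23) = 5.89 × 10^-3 M
At equilibrium [HA] = 0.11 − 5.89 × 10^-3 = 1.04 × 10^-1 M
Ka = [H+][A-]/[HA] = (5.89 × 10^-3)² / 1.04 × 10^-1 = 3.34 × 10^-4
pKa = -log(3.34 × 10^-4) = 3.48

pKa = 3.48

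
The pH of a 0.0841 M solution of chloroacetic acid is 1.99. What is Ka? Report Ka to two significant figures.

Ka = 1.4 × 10^-3

[H+] = 10^(-1.99) = 1.02 × 10^-2 M
At equilibrium [HA] = 0.0841 − 1.02 × 10^-2 = 7.39 × 10^-2 M
Ka = [H+][A-]/[HA] = (1.02 × 10^-2)² / 7.39 × 10^-2 = 1.4 × 10^-3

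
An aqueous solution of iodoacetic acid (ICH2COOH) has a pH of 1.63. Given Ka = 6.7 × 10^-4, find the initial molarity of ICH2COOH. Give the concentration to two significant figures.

C₀ = 8.4 × 10^-1 M

[H+] = 10^(-1.63) = 2.34 × 10^-2 M = x
Ka = x²/(C₀ − x) ⇒ C₀ = x + x²/Ka
C₀ = 2.34 × 10^-2 + (2.34 × 10^-2)²/(6.7 × 10^-4) = 8.41 × 10^-1 M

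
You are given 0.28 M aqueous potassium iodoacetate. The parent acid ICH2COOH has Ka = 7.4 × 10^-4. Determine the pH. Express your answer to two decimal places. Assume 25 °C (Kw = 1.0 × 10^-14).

pH = 8.29

ICH2COO- is the conjugate base of the weak acid ICH2COOH.
Kb = Kw/Ka = 1.0×10^-14 / 7.4 × 10^-4 = 1.35 × 10^-11
Kb = x²/(0.28 − x) = 1.35 × 10^-11
Assume x ≪ 0.28: x ≈ √(1.35 × 10^-11 × 0.28) = 1.94 × 10^-6 M
Check: 0.00069% ionized — well under 5%, approximation valid.
pOH = 5.71, so pH = 14.00 − pOH = 8.29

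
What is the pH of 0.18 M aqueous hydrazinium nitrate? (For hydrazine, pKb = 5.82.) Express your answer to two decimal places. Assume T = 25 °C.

pH = 4.46

N2H5+ is the conjugate acid of the weak base N2H4.
Kb = 10^(−5.82) = 1.51 × 10^-6
Ka = Kw/Kb = 1.0×10^-14 / 1.51 × 10^-6 = 6.62 × 10^-9
Ka = [H+]²/(0.18 − [H+]) = 6.62 × 10^-9
Neglecting [H+] in the denominator: [H+] = √(6.62 × 10^-9 × 0.18) = 3.45 × 10^-5 M
Check: 0.019% ionized — well under 5%, approximation valid.
pH = −log[H+] = −log(3.45 × 10^-5) = 4.46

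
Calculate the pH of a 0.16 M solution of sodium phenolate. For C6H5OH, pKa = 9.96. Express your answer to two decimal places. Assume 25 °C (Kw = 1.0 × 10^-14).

pH = 11.58

C6H5O- is the conjugate base of the weak acid C6H5OH.
Ka = 10^(−9.96) = 1.10 × 10^-10
Kb = Kw/Ka = 1.0×10^-14 / 1.10 × 10^-10 = 9.09 × 10^-5
From the ICE table, Kb = [OH-]²/(0.16 − [OH-]) = 9.09 × 10^-5.
Since Kb ≪ C₀, [OH-] ≈ √(Kb·C₀) = 3.81 × 10^-3 M.
Check: 2.4% ionized — well under 5%, approximation valid.
pOH = 2.42, so pH = 14.00 − pOH = 11.58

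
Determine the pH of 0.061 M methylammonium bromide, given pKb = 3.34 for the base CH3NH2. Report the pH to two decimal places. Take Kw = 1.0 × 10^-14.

pH = 5.94

CH3NH3+ is the conjugate acid of the weak base CH3NH2.
Kb = 10^(−3.34) = 4.57 × 10^-4
Ka = Kw/Kb = 1.0×10^-14 / 4.57 × 10^-4 = 2.19 × 10^-11
Ka = x²/(0.061 − x) = 2.19 × 10^-11
Since Ka ≪ C₀, x ≈ √(Ka·C₀) = 1.16 × 10^-6 M.
pH = −log(1.16 × 10^-6) = 5.94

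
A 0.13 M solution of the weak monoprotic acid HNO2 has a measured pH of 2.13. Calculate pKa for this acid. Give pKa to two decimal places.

[H+] = 10^(-2.13) = 7.41 × 10^-3 M
At equilibrium [HA] = 0.13 − 7.41 × 10^-3 = 1.23 × 10^-1 M
Ka = [H+][A-]/[HA] = (7.41 × 10^-3)² / 1.23 × 10^-1 = 4.46 × 10^-4
pKa = -log(4.46 × 10^-4) = 3.35

pKa = 3.35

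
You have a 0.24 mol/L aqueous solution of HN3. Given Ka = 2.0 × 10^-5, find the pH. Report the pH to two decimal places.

pH = 2.66

HN3 ⇌ N3- + H+
Ka = [H+]²/(0.24 − [H+]) = 2.0 × 10^-5
Assume [H+] ≪ 0.24: [H+] ≈ √(2.0 × 10^-5 × 0.24) = 2.19 × 10^-3 M
Check: 0.91% ionized — well under 5%, approximation valid.
pH = −log[H+] = −log(2.19 × 10^-3) = 2.66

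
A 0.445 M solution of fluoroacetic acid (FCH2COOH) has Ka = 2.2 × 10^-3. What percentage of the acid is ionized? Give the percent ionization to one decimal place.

6.8%

FCH2COOH ⇌ FCH2COO- + H+; let x = [H+] at equilibrium.
Ka = x²/(C₀ − x); solving the quadratic gives x = 3.02 × 10^-2 M.
Fraction ionized = 3.02 × 10^-2 / 0.445 = 0.0679 → 6.8%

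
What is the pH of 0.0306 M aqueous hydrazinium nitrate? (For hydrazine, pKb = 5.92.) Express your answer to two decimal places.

N2H5+ is the conjugate acid of the weak base N2H4.
Kb = 10^(−5.92) = 1.20 × 10^-6
Ka = Kw/Kb = 1.0×10^-14 / 1.20 × 10^-6 = 8.33 × 10^-9
Ka = x²/(0.0306 − x) = 8.33 × 10^-9
Neglecting x in the denominator: x = √(8.33 × 10^-9 × 0.0306) = 1.60 × 10^-5 M
Check: 0.052% ionized — well under 5%, approximation valid.
pH = −log(1.60 × 10^-5) = 4.80

pH = 4.80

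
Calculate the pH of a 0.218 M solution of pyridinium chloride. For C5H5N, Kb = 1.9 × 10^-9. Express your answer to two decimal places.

pH = 2.97

C5H5NH+ is the conjugate acid of the weak base C5H5N.
Ka = Kw/Kb = 1.0×10^-14 / 1.9 × 10^-9 = 5.26 × 10^-6
From the ICE table, Ka = [H+]²/(0.218 − [H+]) = 5.26 × 10^-6.
Neglecting [H+] in the denominator: [H+] = √(5.26 × 10^-6 × 0.218) = 1.07 × 10^-3 M
pH = −log[H+] = −log(1.07 × 10^-3) = 2.97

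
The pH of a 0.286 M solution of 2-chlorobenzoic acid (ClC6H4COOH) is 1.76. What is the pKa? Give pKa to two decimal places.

[H+] = 10^(-1.76) = 1.74 × 10^-2 M
At equilibrium [HA] = 0.286 − 1.74 × 10^-2 = 2.69 × 10^-1 M
Ka = [H+][A-]/[HA] = (1.74 × 10^-2)² / 2.69 × 10^-1 = 1.13 × 10^-3
pKa = -log(1.13 × 10^-3) = 2.95

pKa = 2.95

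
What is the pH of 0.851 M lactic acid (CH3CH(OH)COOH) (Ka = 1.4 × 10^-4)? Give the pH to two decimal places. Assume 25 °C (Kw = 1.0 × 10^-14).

CH3CH(OH)COOH ⇌ CH3CH(OH)COO- + H+
From the ICE table, Ka = x²/(0.851 − x) = 1.4 × 10^-4.
Neglecting x in the denominator: x = √(1.4 × 10^-4 × 0.851) = 1.09 × 10^-2 M
pH = −log(1.09 × 10^-2) = 1.96

pH = 1.96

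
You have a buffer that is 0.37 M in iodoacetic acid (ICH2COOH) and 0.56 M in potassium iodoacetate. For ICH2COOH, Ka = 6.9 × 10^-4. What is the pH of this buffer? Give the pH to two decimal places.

pKa = −log(6.9 × 10^-4) = 3.161
Henderson–Hasselbalch: pH = pKa + log([ICH2COO-]/[ICH2COOH]) = 3.161 + log(0.56/0.37)
pH = 3.161 + (+0.180) = 3.34

pH = 3.34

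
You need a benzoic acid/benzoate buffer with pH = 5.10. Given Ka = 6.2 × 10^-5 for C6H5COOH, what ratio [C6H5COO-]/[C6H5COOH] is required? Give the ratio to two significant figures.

ratio = 7.8

pKa = -log(6.2 × 10^-5) = 4.208
pH = pKa + log(r) ⇒ log(r) = 5.10 − 4.208 = +0.892
r = [C6H5COO-]/[C6H5COOH] = 10^(+0.892) = 7.8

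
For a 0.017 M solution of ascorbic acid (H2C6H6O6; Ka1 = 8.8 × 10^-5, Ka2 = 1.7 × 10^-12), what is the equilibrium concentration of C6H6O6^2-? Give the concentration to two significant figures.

First ionization gives [H+] ≈ [HC6H6O6-] = 1.18 × 10^-3 M.
Second step: Ka2 = [H+][C6H6O6^2-]/[HC6H6O6-] ≈ [C6H6O6^2-] (since [H+] ≈ [HC6H6O6-]).
So [C6H6O6^2-] ≈ Ka2.

1.7 × 10^-12 M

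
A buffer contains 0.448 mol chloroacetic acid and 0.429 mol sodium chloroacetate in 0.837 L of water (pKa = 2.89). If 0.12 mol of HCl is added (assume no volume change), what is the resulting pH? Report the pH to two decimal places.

Added H+ converts ClCH2COO- to ClCH2COOH: ClCH2COOH → 0.568 mol, ClCH2COO- → 0.309 mol.
Henderson–Hasselbalch with mole ratio 0.309/0.568: pH = 2.89 + (-0.264)

pH = 2.63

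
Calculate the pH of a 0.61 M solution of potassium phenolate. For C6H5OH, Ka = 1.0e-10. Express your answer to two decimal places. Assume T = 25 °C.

pH = 11.89

C6H5O- is the conjugate base of the weak acid C6H5OH.
Kb = Kw/Ka = 1.0×10^-14 / 1.0 × 10^-10 = 1.00 × 10^-4
From the ICE table, Kb = [OH-]²/(0.61 − [OH-]) = 1.00 × 10^-4.
Assume [OH-] ≪ 0.61: [OH-] ≈ √(1.00 × 10^-4 × 0.61) = 7.81 × 10^-3 M
pOH = 2.11, so pH = 14.00 − pOH = 11.89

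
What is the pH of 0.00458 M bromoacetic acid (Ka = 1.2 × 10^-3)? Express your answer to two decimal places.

pH = 2.74

BrCH2COOH ⇌ BrCH2COO- + H+
Ka = [H+]²/(0.00458 − [H+]) = 1.2 × 10^-3
[H+] is not negligible relative to C₀; solve [H+]² + 0.0012·[H+] − 5.5e-06 = 0.
[H+] = [−0.0012 + √(0.0012² + 2.2e-05)]/2 = 1.82 × 10^-3 M
pH = −log[H+] = −log(1.82 × 10^-3) = 2.74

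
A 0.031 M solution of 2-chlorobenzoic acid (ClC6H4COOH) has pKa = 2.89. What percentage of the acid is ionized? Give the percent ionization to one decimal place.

18.4%

ClC6H4COOH ⇌ ClC6H4COO- + H+; let x = [H+] at equilibrium.
Ka = 10^(−2.89) = 1.29 × 10^-3
Ka = x²/(C₀ − x); solving the quadratic gives x = 5.71 × 10^-3 M.
Fraction ionized = 5.71 × 10^-3 / 0.031 = 0.1842 → 18.4%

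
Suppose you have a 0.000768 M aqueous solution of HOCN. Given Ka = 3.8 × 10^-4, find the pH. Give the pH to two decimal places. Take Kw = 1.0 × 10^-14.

pH = 3.42

HOCN ⇌ OCN- + H+
From the ICE table, Ka = x²/(0.000768 − x) = 3.8 × 10^-4.
x is not negligible relative to C₀; solve x² + 0.00038·x − 2.92e-07 = 0.
x = [−0.00038 + √(0.00038² + 1.17e-06)]/2 = 3.83 × 10^-4 M
pH = −log[H+] = −log(3.83 × 10^-4) = 3.42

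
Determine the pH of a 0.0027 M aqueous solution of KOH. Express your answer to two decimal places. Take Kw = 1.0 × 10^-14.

pH = 11.43

KOH is a strong base; [OH-] = 0.0027 M.
pOH = -log(0.0027) = 2.57
pH = 14.00 - 2.57 = 11.43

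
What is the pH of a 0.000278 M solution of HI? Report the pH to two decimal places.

pH = 3.56

HI is a strong acid and dissociates completely, so [H+] = 0.000278 M.
pH = -log(0.000278) = 3.56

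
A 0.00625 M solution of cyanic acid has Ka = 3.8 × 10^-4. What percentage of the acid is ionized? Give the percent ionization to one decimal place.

21.8%

HOCN ⇌ OCN- + H+; let x = [H+] at equilibrium.
Ka = x²/(C₀ − x); solving the quadratic gives x = 1.36 × 10^-3 M.
Fraction ionized = 1.36 × 10^-3 / 0.00625 = 0.2176 → 21.8%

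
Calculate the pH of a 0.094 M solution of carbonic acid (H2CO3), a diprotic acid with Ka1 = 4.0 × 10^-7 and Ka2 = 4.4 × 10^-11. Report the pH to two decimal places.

Since Ka1 ≫ Ka2, the first ionization dominates [H+].
Ka1 = x²/(0.094 − x) = 4.0 × 10^-7
x ≈ √(4.0 × 10^-7 × 0.094) = 1.94 × 10^-4 M
pH = −log(1.94 × 10^-4) = 3.71

pH = 3.71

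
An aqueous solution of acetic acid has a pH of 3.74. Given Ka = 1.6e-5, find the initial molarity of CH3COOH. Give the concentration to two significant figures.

[H+] = 10^(-3.74) = 1.82 × 10^-4 M = x
Ka = x²/(C₀ − x) ⇒ C₀ = x + x²/Ka
C₀ = 1.82 × 10^-4 + (1.82 × 10^-4)²/(1.6 × 10^-5) = 2.25 × 10^-3 M

C₀ = 2.3 × 10^-3 M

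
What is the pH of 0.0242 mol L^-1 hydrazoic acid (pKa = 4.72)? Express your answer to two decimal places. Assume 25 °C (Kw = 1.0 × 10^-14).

HN3 ⇌ N3- + H+
Ka = 10^(−4.72) = 1.91 × 10^-5
Ka = x²/(0.0242 − x) = 1.91 × 10^-5
Neglecting x in the denominator: x = √(1.91 × 10^-5 × 0.0242) = 6.80 × 10^-4 M
(x/C₀ = 2.8% < 5%, so the approximation holds.)
pH = −log(6.80 × 10^-4) = 3.17

pH = 3.17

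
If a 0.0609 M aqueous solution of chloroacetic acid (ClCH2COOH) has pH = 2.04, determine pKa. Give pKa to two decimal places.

[H+] = 10^(-2.04) = 9.12 × 10^-3 M
At equilibrium [HA] = 0.0609 − 9.12 × 10^-3 = 5.18 × 10^-2 M
Ka = [H+][A-]/[HA] = (9.12 × 10^-3)² / 5.18 × 10^-2 = 1.61 × 10^-3
pKa = -log(1.61 × 10^-3) = 2.79

pKa = 2.79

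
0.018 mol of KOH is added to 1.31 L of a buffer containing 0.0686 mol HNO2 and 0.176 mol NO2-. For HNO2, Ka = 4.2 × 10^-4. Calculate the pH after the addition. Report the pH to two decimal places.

OH- converts HNO2 to NO2-: HNO2 → 0.0506 mol, NO2- → 0.194 mol.
pKa = −log(4.2 × 10^-4) = 3.377
pH = pKa + log(n_NO2-/n_HNO2) = 3.377 + log(0.194/0.0506) = 3.377 + (+0.584)

pH = 3.96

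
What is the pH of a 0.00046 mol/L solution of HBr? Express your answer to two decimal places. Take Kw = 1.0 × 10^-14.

HBr is a strong acid and dissociates completely, so [H+] = 0.00046 M.
pH = -log(0.00046) = 3.34

pH = 3.34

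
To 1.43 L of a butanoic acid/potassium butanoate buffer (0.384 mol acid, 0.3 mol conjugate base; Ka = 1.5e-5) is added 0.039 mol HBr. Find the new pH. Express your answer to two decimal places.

pH = 4.61

After neutralization: n(CH3(CH2)2COOH) = 0.423 mol, n(CH3(CH2)2COO-) = 0.261 mol.
pKa = −log(1.5 × 10^-5) = 4.824
Henderson–Hasselbalch with mole ratio 0.261/0.423: pH = 4.824 + (-0.210)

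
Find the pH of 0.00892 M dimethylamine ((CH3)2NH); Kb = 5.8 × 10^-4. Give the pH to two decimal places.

pH = 11.30

(CH3)2NH + H2O ⇌ (CH3)2NH2+ + OH-
From the ICE table, Kb = [OH-]²/(0.00892 − [OH-]) = 5.8 × 10^-4.
The 5% rule fails; solving [OH-]² + Kb·[OH-] − Kb·C₀ = 0 exactly:
[OH-] = (−Kb + √(Kb² + 4·Kb·C₀))/2 = 2.00 × 10^-3 M
pOH = −log(2.00 × 10^-3) = 2.70; pH = 14.00 − 2.70 = 11.30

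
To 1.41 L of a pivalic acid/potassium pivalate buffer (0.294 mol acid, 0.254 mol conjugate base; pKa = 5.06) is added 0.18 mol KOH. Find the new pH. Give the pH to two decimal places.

OH- converts (CH3)3CCOOH to (CH3)3CCOO-: (CH3)3CCOOH → 0.114 mol, (CH3)3CCOO- → 0.434 mol.
pH = pKa + log(n_(CH3)3CCOO-/n_(CH3)3CCOOH) = 5.06 + log(0.434/0.114) = 5.06 + (+0.581)

pH = 5.64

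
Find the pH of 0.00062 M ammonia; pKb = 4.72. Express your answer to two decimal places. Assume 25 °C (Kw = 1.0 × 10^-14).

pH = 10.00

NH3 + H2O ⇌ NH4+ + OH-
Kb = 10^(−4.72) = 1.91 × 10^-5
Kb = [OH-]²/(0.00062 − [OH-]) = 1.91 × 10^-5
[OH-] is not negligible relative to C₀; solve [OH-]² + 1.91e-05·[OH-] − 1.18e-08 = 0.
[OH-] = (−Kb + √(Kb² + 4·Kb·C₀))/2 = 9.97 × 10^-5 M
pOH = −log(9.97 × 10^-5) = 4.00; pH = 14.00 − 4.00 = 10.00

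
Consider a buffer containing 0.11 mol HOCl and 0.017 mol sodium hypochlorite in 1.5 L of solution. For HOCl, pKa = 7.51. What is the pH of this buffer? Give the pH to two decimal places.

Using pH = pKa + log([base]/[acid]) with [base]/[acid] = 0.017/0.11:
pH = 7.51 + (-0.811) = 6.70

pH = 6.70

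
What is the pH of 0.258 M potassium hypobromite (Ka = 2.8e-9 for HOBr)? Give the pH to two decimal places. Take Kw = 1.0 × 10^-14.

pH = 10.98

OBr- is the conjugate base of the weak acid HOBr.
Kb = Kw/Ka = 1.0×10^-14 / 2.8 × 10^-9 = 3.57 × 10^-6
Let x = [OH-] at equilibrium. Kb = x²/(0.258 − x).
Assume x ≪ 0.258: x ≈ √(3.57 × 10^-6 × 0.258) = 9.60 × 10^-4 M
pOH = −log(9.60 × 10^-4) = 3.02; pH = 14.00 − 3.02 = 10.98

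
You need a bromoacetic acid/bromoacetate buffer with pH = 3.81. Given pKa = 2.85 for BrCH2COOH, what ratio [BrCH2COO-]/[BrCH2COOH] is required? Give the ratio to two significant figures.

pH = pKa + log(r) ⇒ log(r) = 3.81 − 2.85 = +0.96
r = [BrCH2COO-]/[BrCH2COOH] = 10^(+0.96) = 9.12

ratio = 9.1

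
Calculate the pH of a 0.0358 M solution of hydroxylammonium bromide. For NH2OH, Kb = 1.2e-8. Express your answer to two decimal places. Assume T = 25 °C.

NH3OH+ is the conjugate acid of the weak base NH2OH.
Ka = Kw/Kb = 1.0×10^-14 / 1.2 × 10^-8 = 8.33 × 10^-7
Ka = [H+]²/(0.0358 − [H+]) = 8.33 × 10^-7
Assume [H+] ≪ 0.0358: [H+] ≈ √(8.33 × 10^-7 × 0.0358) = 1.73 × 10^-4 M
([H+]/C₀ = 0.48% < 5%, so the approximation holds.)
pH = −log(1.73 × 10^-4) = 3.76

pH = 3.76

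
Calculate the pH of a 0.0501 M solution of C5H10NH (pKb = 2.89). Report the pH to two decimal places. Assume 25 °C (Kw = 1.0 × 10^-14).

pH = 11.87

C5H10NH + H2O ⇌ C5H10NH2+ + OH-
Kb = 10^(−2.89) = 1.29 × 10^-3
From the ICE table, Kb = [OH-]²/(0.0501 − [OH-]) = 1.29 × 10^-3.
[OH-] is not negligible relative to C₀; solve [OH-]² + 0.00129·[OH-] − 6.46e-05 = 0.
[OH-] = [−0.00129 + √(0.00129² + 0.000259)]/2 = 7.42 × 10^-3 M
pOH = 2.13, so pH = 14.00 − pOH = 11.87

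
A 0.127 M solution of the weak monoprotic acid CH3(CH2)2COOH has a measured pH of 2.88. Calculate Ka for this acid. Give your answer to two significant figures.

[H+] = 10^(-2.88) = 1.32 × 10^-3 M
At equilibrium [HA] = 0.127 − 1.32 × 10^-3 = 1.26 × 10^-1 M
Ka = [H+][A-]/[HA] = (1.32 × 10^-3)² / 1.26 × 10^-1 = 1.4 × 10^-5

Ka = 1.4 × 10^-5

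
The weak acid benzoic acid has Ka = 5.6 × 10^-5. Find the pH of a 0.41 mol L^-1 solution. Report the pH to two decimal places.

C6H5COOH ⇌ C6H5COO- + H+
From the ICE table, Ka = [H+]²/(0.41 − [H+]) = 5.6 × 10^-5.
Since Ka ≪ C₀, [H+] ≈ √(Ka·C₀) = 4.79 × 10^-3 M.
Check: 1.2% ionized — well under 5%, approximation valid.
pH = −log[H+] = −log(4.79 × 10^-3) = 2.32

pH = 2.32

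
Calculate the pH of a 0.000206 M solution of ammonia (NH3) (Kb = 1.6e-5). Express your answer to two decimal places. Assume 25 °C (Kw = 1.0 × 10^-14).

NH3 + H2O ⇌ NH4+ + OH-
Let x = [OH-] at equilibrium. Kb = x²/(0.000206 − x).
Here C₀/Kb ≈ 12.9, so the small-x approximation fails. Use the quadratic:
x = [−1.6e-05 + √(1.6e-05² + 1.32e-08)]/2 = 5.00 × 10^-5 M
pOH = −log(5.00 × 10^-5) = 4.30; pH = 14.00 − 4.30 = 9.70

pH = 9.70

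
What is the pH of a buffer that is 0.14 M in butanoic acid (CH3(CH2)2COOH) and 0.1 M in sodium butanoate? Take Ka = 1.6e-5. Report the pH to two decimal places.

pKa = −log(1.6 × 10^-5) = 4.796
Henderson–Hasselbalch: pH = pKa + log([CH3(CH2)2COO-]/[CH3(CH2)2COOH]) = 4.796 + log(0.1/0.14)
pH = 4.796 + (-0.146) = 4.65

pH = 4.65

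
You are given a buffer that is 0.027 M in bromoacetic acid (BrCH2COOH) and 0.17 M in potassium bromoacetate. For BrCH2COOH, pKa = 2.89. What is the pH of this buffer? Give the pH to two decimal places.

pH = 3.69

pH = pKa + log([A⁻]/[HA]) = 2.89 + log(0.17/0.027)
pH = 2.89 + (+0.799) = 3.69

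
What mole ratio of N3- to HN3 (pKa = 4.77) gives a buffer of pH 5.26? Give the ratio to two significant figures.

ratio = 3.1

pH = pKa + log(r) ⇒ log(r) = 5.26 − 4.77 = +0.49
r = [N3-]/[HN3] = 10^(+0.49) = 3.09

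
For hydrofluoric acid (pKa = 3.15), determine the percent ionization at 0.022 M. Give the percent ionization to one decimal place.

HF ⇌ F- + H+; let x = [H+] at equilibrium.
Ka = 10^(−3.15) = 7.08 × 10^-4
Solve x² + 0.000708x − 1.56e-05 = 0 → x = 3.61 × 10^-3 M
Fraction ionized = 3.61 × 10^-3 / 0.022 = 0.1641 → 16.4%

16.4%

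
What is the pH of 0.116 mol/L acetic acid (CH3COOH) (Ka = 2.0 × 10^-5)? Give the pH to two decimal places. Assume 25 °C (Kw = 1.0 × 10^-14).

CH3COOH ⇌ CH3COO- + H+
Ka = x²/(0.116 − x) = 2.0 × 10^-5
Neglecting x in the denominator: x = √(2.0 × 10^-5 × 0.116) = 1.52 × 10^-3 M
(x/C₀ = 1.3% < 5%, so the approximation holds.)
pH = −log(1.52 × 10^-3) = 2.82

pH = 2.82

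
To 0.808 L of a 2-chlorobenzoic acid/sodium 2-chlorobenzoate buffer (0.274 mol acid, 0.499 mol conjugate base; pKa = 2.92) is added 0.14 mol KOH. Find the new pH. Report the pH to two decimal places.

After neutralization: n(ClC6H4COOH) = 0.134 mol, n(ClC6H4COO-) = 0.639 mol.
pH = pKa + log(n_ClC6H4COO-/n_ClC6H4COOH) = 2.92 + log(0.639/0.134) = 2.92 + (+0.678)

pH = 3.60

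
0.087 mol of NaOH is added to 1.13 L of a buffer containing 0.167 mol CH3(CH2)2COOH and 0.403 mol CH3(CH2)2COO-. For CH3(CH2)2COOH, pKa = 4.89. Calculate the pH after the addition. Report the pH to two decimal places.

pH = 5.68

After neutralization: n(CH3(CH2)2COOH) = 0.08 mol, n(CH3(CH2)2COO-) = 0.49 mol.
pH = pKa + log(n_CH3(CH2)2COO-/n_CH3(CH2)2COOH) = 4.89 + log(0.49/0.08) = 4.89 + (+0.787)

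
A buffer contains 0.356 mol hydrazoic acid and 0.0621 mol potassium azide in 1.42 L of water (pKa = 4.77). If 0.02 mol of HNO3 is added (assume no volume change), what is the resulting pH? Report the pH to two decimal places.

pH = 3.82

After neutralization: n(HN3) = 0.376 mol, n(N3-) = 0.0421 mol.
pH = pKa + log(n_N3-/n_HN3) = 4.77 + log(0.0421/0.376) = 4.77 + (-0.951)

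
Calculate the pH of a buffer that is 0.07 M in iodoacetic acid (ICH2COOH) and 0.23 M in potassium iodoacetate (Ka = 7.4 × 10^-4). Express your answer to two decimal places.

pKa = −log(7.4 × 10^-4) = 3.131
pH = pKa + log([A⁻]/[HA]) = 3.131 + log(0.23/0.07)
pH = 3.131 + (+0.517) = 3.65

pH = 3.65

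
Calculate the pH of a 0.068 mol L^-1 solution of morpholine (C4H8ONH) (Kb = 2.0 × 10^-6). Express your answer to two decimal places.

pH = 10.57

C4H8ONH + H2O ⇌ C4H8ONH2+ + OH-
Kb = [OH-]²/(0.068 − [OH-]) = 2.0 × 10^-6
Assume [OH-] ≪ 0.068: [OH-] ≈ √(2.0 × 10^-6 × 0.068) = 3.69 × 10^-4 M
Check: 0.54% ionized — well under 5%, approximation valid.
pOH = 3.43, so pH = 14.00 − pOH = 10.57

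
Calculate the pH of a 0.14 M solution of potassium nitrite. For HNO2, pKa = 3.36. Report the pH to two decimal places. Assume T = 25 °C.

pH = 8.25

NO2- is the conjugate base of the weak acid HNO2.
Ka = 10^(−3.36) = 4.37 × 10^-4
Kb = Kw/Ka = 1.0×10^-14 / 4.37 × 10^-4 = 2.29 × 10^-11
Kb = [OH-]²/(0.14 − [OH-]) = 2.29 × 10^-11
Assume [OH-] ≪ 0.14: [OH-] ≈ √(2.29 × 10^-11 × 0.14) = 1.79 × 10^-6 M
Check: 0.0013% ionized — well under 5%, approximation valid.
pOH = −log(1.79 × 10^-6) = 5.75; pH = 14.00 − 5.75 = 8.25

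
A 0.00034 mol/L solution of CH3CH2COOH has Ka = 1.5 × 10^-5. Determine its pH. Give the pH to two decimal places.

CH3CH2COOH ⇌ CH3CH2COO- + H+
Ka = [H+]²/(0.00034 − [H+]) = 1.5 × 10^-5
[H+] is not negligible relative to C₀; solve [H+]² + 1.5e-05·[H+] − 5.1e-09 = 0.
[H+] = (−Ka + √(Ka² + 4·Ka·C₀))/2 = 6.43 × 10^-5 M
pH = −log[H+] = −log(6.43 × 10^-5) = 4.19

pH = 4.19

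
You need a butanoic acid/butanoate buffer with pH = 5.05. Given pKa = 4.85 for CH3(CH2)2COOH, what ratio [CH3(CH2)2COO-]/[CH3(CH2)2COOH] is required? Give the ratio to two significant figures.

ratio = 1.6

pH = pKa + log(r) ⇒ log(r) = 5.05 − 4.85 = +0.20
r = [CH3(CH2)2COO-]/[CH3(CH2)2COOH] = 10^(+0.20) = 1.58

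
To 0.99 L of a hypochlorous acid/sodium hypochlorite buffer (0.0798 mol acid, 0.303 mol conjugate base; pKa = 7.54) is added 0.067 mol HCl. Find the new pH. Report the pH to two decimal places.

pH = 7.75

Added H+ converts OCl- to HOCl: HOCl → 0.147 mol, OCl- → 0.236 mol.
pH = pKa + log([A⁻]/[HA]) = 7.54 + log(0.236/0.147) = 7.54 +0.206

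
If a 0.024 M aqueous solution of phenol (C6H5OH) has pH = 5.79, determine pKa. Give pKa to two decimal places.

pKa = 9.96

[H+] = 10^(-5.79) = 1.62 × 10^-6 M
At equilibrium [HA] = 0.024 − 1.62 × 10^-6 = 2.40 × 10^-2 M
Ka = [H+][A-]/[HA] = (1.62 × 10^-6)² / 2.40 × 10^-2 = 1.09 × 10^-10
pKa = -log(1.09 × 10^-10) = 9.96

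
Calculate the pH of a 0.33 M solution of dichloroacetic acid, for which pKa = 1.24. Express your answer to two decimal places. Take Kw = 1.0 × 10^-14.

Cl2CHCOOH ⇌ Cl2CHCOO- + H+
Ka = 10^(−1.24) = 5.75 × 10^-2
From the ICE table, Ka = [H+]²/(0.33 − [H+]) = 5.75 × 10^-2.
Here C₀/Ka ≈ 5.74, so the small-[H+] approximation fails. Use the quadratic:
[H+] = (−Ka + √(Ka² + 4·Ka·C₀))/2 = 1.12 × 10^-1 M
pH = −log[H+] = −log(1.12 × 10^-1) = 0.95

pH = 0.95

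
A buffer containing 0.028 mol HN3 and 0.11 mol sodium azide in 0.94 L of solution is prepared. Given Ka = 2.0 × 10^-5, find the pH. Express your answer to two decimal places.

pKa = −log(2.0 × 10^-5) = 4.699
Using pH = pKa + log([base]/[acid]) with [base]/[acid] = 0.11/0.028:
pH = 4.699 + (+0.594) = 5.29

pH = 5.29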